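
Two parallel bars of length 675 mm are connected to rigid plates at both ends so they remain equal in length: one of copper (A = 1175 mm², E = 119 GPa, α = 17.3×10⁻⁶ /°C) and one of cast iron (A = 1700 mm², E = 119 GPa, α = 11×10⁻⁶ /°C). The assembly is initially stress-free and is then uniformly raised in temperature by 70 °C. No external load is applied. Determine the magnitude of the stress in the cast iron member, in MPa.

Equilibrium of a rigid end plate with no external load gives equal and opposite internal forces ±P in the two members. Since α_{copper} > α_{cast iron}, heating drives the copper into compression and the cast iron into tension.
Setting the final lengths equal and cancelling L: (α₁ − α₂)ΔT = P/(A₁E₁) + P/(A₂E₂).
|α₁ − α₂|·ΔT = 6.3×10⁻⁶ × 70 = 0.000441.
1/(A₁E₁) + 1/(A₂E₂) = 1/(1175×119×10³) + 1/(1700×119×10³) = 1.209×10⁻⁸ N⁻¹.
P = 0.000441 / 1.209×10⁻⁸ = 36460 N = 36.46 kN.
σ_{cast iron} = P/A₂ = 36460/1700 = 21.45 MPa, tensile.

σ ≈ 21.4 MPa (tensile)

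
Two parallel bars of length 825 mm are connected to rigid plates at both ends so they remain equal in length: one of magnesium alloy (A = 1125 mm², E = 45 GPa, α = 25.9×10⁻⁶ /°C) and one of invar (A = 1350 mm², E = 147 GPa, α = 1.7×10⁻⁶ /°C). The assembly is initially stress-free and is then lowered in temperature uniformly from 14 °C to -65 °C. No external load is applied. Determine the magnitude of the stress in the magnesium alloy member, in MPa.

σ ≈ 68.5 MPa (tensile)

The magnesium alloy has the larger α, so on cooling it would change length more than the invar if both were free. The rigid plates force a common final length, so the magnesium alloy is put into tension and the invar into compression, with equal and opposite forces P (no external load).
Setting the final lengths equal and cancelling L: (α₁ − α₂)ΔT = P/(A₁E₁) + P/(A₂E₂).
|α₁ − α₂|·ΔT = 24.2×10⁻⁶ × 79 = 0.001912.
1/(A₁E₁) + 1/(A₂E₂) = 1/(1125×45×10³) + 1/(1350×147×10³) = 2.479×10⁻⁸ N⁻¹.
P = 0.001912 / 2.479×10⁻⁸ = 77110 N = 77.11 kN.
σ_{magnesium alloy} = P/A₁ = 77110/1125 = 68.55 MPa, tensile.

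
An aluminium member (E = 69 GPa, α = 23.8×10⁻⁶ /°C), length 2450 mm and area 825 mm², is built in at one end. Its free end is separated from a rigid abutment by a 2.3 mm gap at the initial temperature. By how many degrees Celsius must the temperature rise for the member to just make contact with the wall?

Contact occurs when the free expansion equals the gap: αΔT L = 2.3 mm.
So ΔT = g/(αL) = 2.3/(23.8×10⁻⁶ × 2450) = 39.44 °C.

ΔT ≈ 39.4 °C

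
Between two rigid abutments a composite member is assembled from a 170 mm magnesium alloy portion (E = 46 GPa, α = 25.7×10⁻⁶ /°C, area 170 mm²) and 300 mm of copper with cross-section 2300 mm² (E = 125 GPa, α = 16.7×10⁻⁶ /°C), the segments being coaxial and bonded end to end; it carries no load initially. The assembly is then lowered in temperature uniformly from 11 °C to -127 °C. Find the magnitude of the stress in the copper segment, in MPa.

If the supports were absent, the total length change would be Σ αᵢΔT Lᵢ = 25.7×10⁻⁶×138×170 + 16.7×10⁻⁶×138×300 = 1.294 mm.
Since the ends are fixed, an axial force P builds up, equal in every segment, with P · Σ Lᵢ/(AᵢEᵢ) = δ_free.
Σ Lᵢ/(AᵢEᵢ) = 170/(170×46×10³) + 300/(2300×125×10³) = 2.278×10⁻⁵ mm/N.
So P = 1.294 / 2.278×10⁻⁵ = 56.81 kN, tensile.
σ_{copper} = P / A = 56810 / 2300 = 24.7 MPa.

σ ≈ 24.7 MPa (tensile)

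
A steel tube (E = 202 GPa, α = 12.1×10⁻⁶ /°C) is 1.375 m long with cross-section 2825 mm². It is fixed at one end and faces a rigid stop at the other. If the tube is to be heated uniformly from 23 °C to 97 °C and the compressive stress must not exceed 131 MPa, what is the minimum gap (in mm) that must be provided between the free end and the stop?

With no wall the tube would lengthen by αΔT L = 12.1×10⁻⁶ × 74 × 1375 = 1.231 mm.
A stress of 131 MPa corresponds to the wall pushing the tube back by σL/E = 131×1375/(202×10³) = 0.8917 mm.
So the gap has to take up the difference, g_min = δ_free − σL/E = 1.231 − 0.8917 = 0.3395 mm.

g ≈ 0.339 mm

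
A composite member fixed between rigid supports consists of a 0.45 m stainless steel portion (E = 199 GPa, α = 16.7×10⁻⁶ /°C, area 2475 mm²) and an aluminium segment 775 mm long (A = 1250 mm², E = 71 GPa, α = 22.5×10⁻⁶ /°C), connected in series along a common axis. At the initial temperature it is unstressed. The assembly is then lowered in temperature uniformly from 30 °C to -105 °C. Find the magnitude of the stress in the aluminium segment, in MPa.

σ ≈ 279 MPa (tensile)

If the supports were absent, the total length change would be Σ αᵢΔT Lᵢ = 16.7×10⁻⁶×135×450 + 22.5×10⁻⁶×135×775 = 3.369 mm.
Since the ends are fixed, an axial force P builds up, equal in every segment, with P · Σ Lᵢ/(AᵢEᵢ) = δ_free.
The series flexibility is Σ Lᵢ/(AᵢEᵢ) = 450/(2475×199×10³) + 775/(1250×71×10³) = 9.646×10⁻⁶ mm/N.
So P = 3.369 / 9.646×10⁻⁶ = 349.2 kN, tensile.
σ_{aluminium} = P / A = 349200 / 1250 = 279.4 MPa.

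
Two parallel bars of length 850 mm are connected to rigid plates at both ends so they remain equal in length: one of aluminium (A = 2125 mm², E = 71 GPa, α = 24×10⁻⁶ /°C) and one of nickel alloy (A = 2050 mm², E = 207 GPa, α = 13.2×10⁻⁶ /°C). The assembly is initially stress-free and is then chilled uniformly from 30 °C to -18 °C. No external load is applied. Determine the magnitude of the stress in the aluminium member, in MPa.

σ ≈ 27.2 MPa (tensile)

Both members must finish at the same length. With the larger α, the aluminium tends to over-contract; the plates restrain it, putting the aluminium in tension and the nickel alloy in compression. With no external load the two internal forces are equal and opposite, magnitude P.
Equating the net (thermal + elastic) strains gives |α₁ − α₂|·ΔT = P·[1/(A₁E₁) + 1/(A₂E₂)].
|α₁ − α₂|·ΔT = 10.8×10⁻⁶ × 48 = 0.0005184.
1/(A₁E₁) + 1/(A₂E₂) = 1/(2125×71×10³) + 1/(2050×207×10³) = 8.985×10⁻⁹ N⁻¹.
P = 0.0005184 / 8.985×10⁻⁹ = 57700 N = 57.7 kN.
σ_{aluminium} = P/A₁ = 57700/2125 = 27.15 MPa, tensile.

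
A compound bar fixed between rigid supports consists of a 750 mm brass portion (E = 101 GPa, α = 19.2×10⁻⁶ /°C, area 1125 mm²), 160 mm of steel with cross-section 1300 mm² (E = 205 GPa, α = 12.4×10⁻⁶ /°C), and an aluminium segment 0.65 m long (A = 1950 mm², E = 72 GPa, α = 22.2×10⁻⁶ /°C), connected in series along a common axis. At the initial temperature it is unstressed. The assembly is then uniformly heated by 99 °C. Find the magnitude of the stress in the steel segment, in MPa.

Free thermal expansion of the whole bar: Σ αᵢΔT Lᵢ = 19.2×10⁻⁶×99×750 + 12.4×10⁻⁶×99×160 + 22.2×10⁻⁶×99×650 = 3.051 mm.
The walls prevent any net length change, so an axial force P (same in every segment) develops. Compatibility: P · Σ Lᵢ/(AᵢEᵢ) = δ_free.
The series flexibility is Σ Lᵢ/(AᵢEᵢ) = 750/(1125×101×10³) + 160/(1300×205×10³) + 650/(1950×72×10³) = 1.183×10⁻⁵ mm/N.
Hence P = δ_free / Σ(L/AE) = 3.051/1.183×10⁻⁵ = 257.9 kN (compressive).
σ_{steel} = P / A = 257900 / 1300 = 198.3 MPa.

σ ≈ 198 MPa (compressive)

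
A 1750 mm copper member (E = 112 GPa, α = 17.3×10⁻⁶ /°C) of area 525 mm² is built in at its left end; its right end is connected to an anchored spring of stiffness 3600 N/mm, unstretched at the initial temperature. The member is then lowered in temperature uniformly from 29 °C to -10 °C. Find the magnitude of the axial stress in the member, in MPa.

σ ≈ 7.31 MPa (tensile)

Free thermal contraction: δ_free = αΔT L = 17.3×10⁻⁶ × 39 × 1750 = 1.181 mm.
Let P be the tensile force in the spring. The member extends elastically by PL/(AE) and the spring stretches by P/k; together these equal δ_free.
So P = δ_free / [L/(AE) + 1/k] = 1.181 / [ 1750/(525×112×10³) + 1/(3600) ].
P = 1.181 / 0.0003075 = 3839 N.
σ = P/A = 3839/525 = 7.313 MPa.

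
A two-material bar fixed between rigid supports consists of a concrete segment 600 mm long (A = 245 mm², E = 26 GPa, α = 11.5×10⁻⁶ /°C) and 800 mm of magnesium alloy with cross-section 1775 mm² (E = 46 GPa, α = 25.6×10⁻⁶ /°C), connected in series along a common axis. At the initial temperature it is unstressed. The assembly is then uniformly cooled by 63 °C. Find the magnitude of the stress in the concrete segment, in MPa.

σ ≈ 67.7 MPa (tensile)

With the walls removed the bar would change length by δ_free = Σ αᵢΔT Lᵢ = 11.5×10⁻⁶×63×600 + 25.6×10⁻⁶×63×800 = 1.725 mm.
The rigid supports impose zero overall length change; the single axial force P common to all segments must satisfy P Σ Lᵢ/(AᵢEᵢ) = δ_free.
Σ Lᵢ/(AᵢEᵢ) = 600/(245×26×10³) + 800/(1775×46×10³) = 0.000104 mm/N.
So P = 1.725 / 0.000104 = 16.59 kN, tensile.
σ_{concrete} = P / A = 16590 / 245 = 67.7 MPa.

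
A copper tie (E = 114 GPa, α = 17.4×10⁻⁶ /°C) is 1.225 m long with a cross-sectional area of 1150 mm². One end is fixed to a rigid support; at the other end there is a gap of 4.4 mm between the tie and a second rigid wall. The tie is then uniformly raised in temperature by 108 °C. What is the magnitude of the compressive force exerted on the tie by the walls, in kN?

Unrestrained expansion: δ_free = αΔT L = 17.4×10⁻⁶ × 108 × 1225 = 2.302 mm.
This is smaller than the 4.4 mm clearance, so the tie expands freely without reaching the stop — the stress is zero.

P ≈ 0 kN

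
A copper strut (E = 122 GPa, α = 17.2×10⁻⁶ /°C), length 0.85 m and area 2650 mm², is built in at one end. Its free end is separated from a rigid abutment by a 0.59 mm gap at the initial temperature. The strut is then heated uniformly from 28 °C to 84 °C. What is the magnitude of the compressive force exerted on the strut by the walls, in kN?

Unrestrained expansion: δ_free = αΔT L = 17.2×10⁻⁶ × 56 × 850 = 0.8187 mm.
This exceeds the 0.59 mm gap, so the wall pushes back. The portion of expansion that must be recovered elastically is δ_free − gap = 0.8187 − 0.59 = 0.2287 mm.
So σ = E(δ_free − g)/L = 122×10³ × 0.2287/850 = 32.83 MPa.
Force on the wall = σA = 32.83 × 2650 mm² = 86.99 kN.

P ≈ 87 kN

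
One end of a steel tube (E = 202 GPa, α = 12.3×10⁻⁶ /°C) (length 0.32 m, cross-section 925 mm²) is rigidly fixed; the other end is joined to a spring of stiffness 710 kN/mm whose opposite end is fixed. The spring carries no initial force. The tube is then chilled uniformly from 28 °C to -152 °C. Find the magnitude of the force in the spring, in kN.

P ≈ 227 kN

The unrestrained thermal change is αΔT L = 12.3×10⁻⁶ × 180 × 320 = 0.7085 mm.
Let P be the tensile force in the spring. The tube extends elastically by PL/(AE) and the spring stretches by P/k; together these equal δ_free.
So P = δ_free / [L/(AE) + 1/k] = 0.7085 / [ 320/(925×202×10³) + 1/(710×10³) ].
P = 0.7085 / 3.121×10⁻⁶ = 227000 N.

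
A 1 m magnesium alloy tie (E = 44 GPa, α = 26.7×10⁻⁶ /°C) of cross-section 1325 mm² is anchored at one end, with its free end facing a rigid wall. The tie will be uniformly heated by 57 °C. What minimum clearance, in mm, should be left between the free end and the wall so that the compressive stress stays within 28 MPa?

g ≈ 0.886 mm

With no wall the tie would lengthen by αΔT L = 26.7×10⁻⁶ × 57 × 1000 = 1.522 mm.
At the allowable stress the elastic shortening the wall may impose is σL/E = 28 × 1000 / (44×10³) = 0.6364 mm.
The gap must absorb the remainder: g_min = 1.522 − 0.6364 = 0.8855 mm.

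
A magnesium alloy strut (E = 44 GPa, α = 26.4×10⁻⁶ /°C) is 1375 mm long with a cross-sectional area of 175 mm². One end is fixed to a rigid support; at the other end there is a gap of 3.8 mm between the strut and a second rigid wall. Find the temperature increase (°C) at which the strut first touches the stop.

ΔT ≈ 105 °C

The gap closes when αΔT L = 3.8 mm, since the strut is still unstressed at that instant.
ΔT = 3.8 / (26.4×10⁻⁶ × 1375) = 104.7 °C.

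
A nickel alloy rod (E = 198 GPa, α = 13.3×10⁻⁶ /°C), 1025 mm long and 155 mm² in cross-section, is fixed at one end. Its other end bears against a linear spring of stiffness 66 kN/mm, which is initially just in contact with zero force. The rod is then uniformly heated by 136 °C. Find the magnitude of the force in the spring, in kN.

If the spring were absent the rod would lengthen by αΔT L = 13.3×10⁻⁶ × 136 × 1025 = 1.854 mm.
With a force P in the spring, the elastic change of the rod is PL/(AE) and that of the spring is P/k; compatibility requires their sum to equal δ_free.
So P = δ_free / [L/(AE) + 1/k] = 1.854 / [ 1025/(155×198×10³) + 1/(66×10³) ].
P = 1.854 / 4.855×10⁻⁵ = 38190 N.

P ≈ 38.2 kN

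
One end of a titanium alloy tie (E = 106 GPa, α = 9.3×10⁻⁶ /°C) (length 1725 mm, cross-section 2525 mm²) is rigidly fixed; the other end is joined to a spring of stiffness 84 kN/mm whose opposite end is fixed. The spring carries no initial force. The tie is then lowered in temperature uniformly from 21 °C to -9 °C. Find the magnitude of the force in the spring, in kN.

The unrestrained thermal change is αΔT L = 9.3×10⁻⁶ × 30 × 1725 = 0.4813 mm.
With a force P in the spring, the elastic change of the tie is PL/(AE) and that of the spring is P/k; compatibility requires their sum to equal δ_free.
So P = δ_free / [L/(AE) + 1/k] = 0.4813 / [ 1725/(2525×106×10³) + 1/(84×10³) ].
P = 0.4813 / 1.835×10⁻⁵ = 26230 N.

P ≈ 26.2 kN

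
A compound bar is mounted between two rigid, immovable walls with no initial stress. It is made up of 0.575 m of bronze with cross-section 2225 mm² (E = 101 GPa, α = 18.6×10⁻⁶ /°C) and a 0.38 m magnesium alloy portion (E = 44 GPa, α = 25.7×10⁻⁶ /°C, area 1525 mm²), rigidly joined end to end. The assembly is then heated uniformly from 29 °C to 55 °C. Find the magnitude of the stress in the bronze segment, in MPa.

With the walls removed the bar would change length by δ_free = Σ αᵢΔT Lᵢ = 18.6×10⁻⁶×26×575 + 25.7×10⁻⁶×26×380 = 0.532 mm.
The rigid supports impose zero overall length change; the single axial force P common to all segments must satisfy P Σ Lᵢ/(AᵢEᵢ) = δ_free.
The series flexibility is Σ Lᵢ/(AᵢEᵢ) = 575/(2225×101×10³) + 380/(1525×44×10³) = 8.222×10⁻⁶ mm/N.
P = 0.532 / 8.222×10⁻⁶ = 64700 N = 64.7 kN, compressive.
σ_{bronze} = P / A = 64700 / 2225 = 29.08 MPa.

σ ≈ 29.1 MPa (compressive)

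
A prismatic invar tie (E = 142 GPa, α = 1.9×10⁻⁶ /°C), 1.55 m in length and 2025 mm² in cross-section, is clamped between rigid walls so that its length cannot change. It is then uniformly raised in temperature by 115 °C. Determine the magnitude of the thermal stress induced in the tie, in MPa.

The supports are rigid, so the total axial strain is zero. The restrained thermal strain is ε = αΔT = 1.9×10⁻⁶ × 115 = 218.5×10⁻⁶.
The stress required to suppress this strain is σ = Eε = 142×10³ × 218.5×10⁻⁶ = 31.03 MPa, compressive since the tie is trying to expand.

σ ≈ 31 MPa (compressive)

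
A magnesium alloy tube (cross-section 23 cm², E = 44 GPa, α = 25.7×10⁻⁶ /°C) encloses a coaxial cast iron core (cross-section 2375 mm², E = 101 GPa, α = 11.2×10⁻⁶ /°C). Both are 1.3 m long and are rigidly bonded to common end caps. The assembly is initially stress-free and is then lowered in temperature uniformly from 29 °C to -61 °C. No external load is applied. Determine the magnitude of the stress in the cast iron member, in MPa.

Both members must finish at the same length. With the larger α, the magnesium alloy tends to over-contract; the plates restrain it, putting the magnesium alloy in tension and the cast iron in compression. With no external load the two internal forces are equal and opposite, magnitude P.
Compatibility of the two members (thermal + elastic change equal): (α₁ − α₂)ΔT = P·[1/(A₁E₁) + 1/(A₂E₂)].
|α₁ − α₂|·ΔT = 14.5×10⁻⁶ × 90 = 0.001305.
1/(A₁E₁) + 1/(A₂E₂) = 1/(2300×44×10³) + 1/(2375×101×10³) = 1.405×10⁻⁸ N⁻¹.
So P = 0.001305 / 1.405×10⁻⁸ = 92.88 kN.
σ_{cast iron} = P/A₂ = 92880/2375 = 39.11 MPa, compressive.

σ ≈ 39.1 MPa (compressive)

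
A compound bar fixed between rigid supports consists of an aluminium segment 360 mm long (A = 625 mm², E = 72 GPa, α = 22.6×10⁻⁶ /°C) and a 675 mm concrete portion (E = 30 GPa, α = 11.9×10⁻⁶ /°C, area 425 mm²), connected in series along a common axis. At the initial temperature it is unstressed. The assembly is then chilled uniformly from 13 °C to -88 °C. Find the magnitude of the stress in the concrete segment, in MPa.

σ ≈ 63.1 MPa (tensile)

If the supports were absent, the total length change would be Σ αᵢΔT Lᵢ = 22.6×10⁻⁶×101×360 + 11.9×10⁻⁶×101×675 = 1.633 mm.
The walls prevent any net length change, so an axial force P (same in every segment) develops. Compatibility: P · Σ Lᵢ/(AᵢEᵢ) = δ_free.
The series flexibility is Σ Lᵢ/(AᵢEᵢ) = 360/(625×72×10³) + 675/(425×30×10³) = 6.094×10⁻⁵ mm/N.
Hence P = δ_free / Σ(L/AE) = 1.633/6.094×10⁻⁵ = 26.8 kN (tensile).
σ_{concrete} = P / A = 26800 / 425 = 63.05 MPa.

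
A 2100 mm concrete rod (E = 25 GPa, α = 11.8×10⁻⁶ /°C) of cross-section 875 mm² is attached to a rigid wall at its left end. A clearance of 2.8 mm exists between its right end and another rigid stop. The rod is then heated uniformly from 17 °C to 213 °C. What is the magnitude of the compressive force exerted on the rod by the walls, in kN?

P ≈ 21.4 kN

Unrestrained expansion: δ_free = αΔT L = 11.8×10⁻⁶ × 196 × 2100 = 4.857 mm.
The gap closes (δ_free > 2.8 mm) and the wall then resists a further 4.857 − 2.8 = 2.057 mm of expansion.
That suppressed elongation corresponds to σ = E·Δ/L = 25×10³ × 2.057/2100 = 24.49 MPa.
Force on the wall = σA = 24.49 × 875 mm² = 21.43 kN.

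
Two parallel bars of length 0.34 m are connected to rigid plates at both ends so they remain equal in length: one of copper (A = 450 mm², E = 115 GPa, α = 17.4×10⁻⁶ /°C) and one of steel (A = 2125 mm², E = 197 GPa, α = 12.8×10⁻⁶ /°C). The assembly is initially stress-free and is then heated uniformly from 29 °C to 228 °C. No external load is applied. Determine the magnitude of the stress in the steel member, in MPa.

Both members must finish at the same length. With the larger α, the copper tends to over-expand; the plates restrain it, putting the copper in compression and the steel in tension. With no external load the two internal forces are equal and opposite, magnitude P.
Compatibility of the two members (thermal + elastic change equal): (α₁ − α₂)ΔT = P·[1/(A₁E₁) + 1/(A₂E₂)].
|α₁ − α₂|·ΔT = 4.6×10⁻⁶ × 199 = 0.0009154.
1/(A₁E₁) + 1/(A₂E₂) = 1/(450×115×10³) + 1/(2125×197×10³) = 2.171×10⁻⁸ N⁻¹.
P = 0.0009154 / 2.171×10⁻⁸ = 42160 N = 42.16 kN.
σ_{steel} = P/A₂ = 42160/2125 = 19.84 MPa, tensile.

σ ≈ 19.8 MPa (tensile)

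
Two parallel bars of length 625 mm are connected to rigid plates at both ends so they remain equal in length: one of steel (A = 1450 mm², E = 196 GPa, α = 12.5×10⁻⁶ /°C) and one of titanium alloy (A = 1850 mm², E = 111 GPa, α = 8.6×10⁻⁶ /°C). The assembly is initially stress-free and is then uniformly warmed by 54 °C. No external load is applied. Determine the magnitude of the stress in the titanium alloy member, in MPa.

σ ≈ 13.6 MPa (tensile)

The steel has the larger α, so on heating it would change length more than the titanium alloy if both were free. The rigid plates force a common final length, so the steel is put into compression and the titanium alloy into tension, with equal and opposite forces P (no external load).
Compatibility of the two members (thermal + elastic change equal): (α₁ − α₂)ΔT = P·[1/(A₁E₁) + 1/(A₂E₂)].
|α₁ − α₂|·ΔT = 3.9×10⁻⁶ × 54 = 0.0002106.
1/(A₁E₁) + 1/(A₂E₂) = 1/(1450×196×10³) + 1/(1850×111×10³) = 8.388×10⁻⁹ N⁻¹.
So P = 0.0002106 / 8.388×10⁻⁹ = 25.11 kN.
σ_{titanium alloy} = P/A₂ = 25110/1850 = 13.57 MPa, tensile.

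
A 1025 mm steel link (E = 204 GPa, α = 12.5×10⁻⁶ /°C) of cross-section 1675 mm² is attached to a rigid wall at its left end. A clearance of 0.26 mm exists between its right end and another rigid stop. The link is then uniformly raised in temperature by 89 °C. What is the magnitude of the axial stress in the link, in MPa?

σ ≈ 175 MPa (compressive)

Unrestrained expansion: δ_free = αΔT L = 12.5×10⁻⁶ × 89 × 1025 = 1.14 mm.
After closing the 0.26 mm clearance, 1.14 − 0.26 = 0.8803 mm of expansion remains to be suppressed by the wall.
So σ = E(δ_free − g)/L = 204×10³ × 0.8803/1025 = 175.2 MPa.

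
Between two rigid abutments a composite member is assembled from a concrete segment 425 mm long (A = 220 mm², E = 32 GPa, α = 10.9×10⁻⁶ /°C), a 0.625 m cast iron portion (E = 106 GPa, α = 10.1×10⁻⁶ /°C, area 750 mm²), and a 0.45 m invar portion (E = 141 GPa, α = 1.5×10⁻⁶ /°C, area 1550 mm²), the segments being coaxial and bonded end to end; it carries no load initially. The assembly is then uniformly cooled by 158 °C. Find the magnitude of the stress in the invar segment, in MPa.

σ ≈ 16.9 MPa (tensile)

If the supports were absent, the total length change would be Σ αᵢΔT Lᵢ = 10.9×10⁻⁶×158×425 + 10.1×10⁻⁶×158×625 + 1.5×10⁻⁶×158×450 = 1.836 mm.
The walls prevent any net length change, so an axial force P (same in every segment) develops. Compatibility: P · Σ Lᵢ/(AᵢEᵢ) = δ_free.
The series flexibility is Σ Lᵢ/(AᵢEᵢ) = 425/(220×32×10³) + 625/(750×106×10³) + 450/(1550×141×10³) = 7.029×10⁻⁵ mm/N.
Hence P = δ_free / Σ(L/AE) = 1.836/7.029×10⁻⁵ = 26.12 kN (tensile).
σ_{invar} = P / A = 26120 / 1550 = 16.85 MPa.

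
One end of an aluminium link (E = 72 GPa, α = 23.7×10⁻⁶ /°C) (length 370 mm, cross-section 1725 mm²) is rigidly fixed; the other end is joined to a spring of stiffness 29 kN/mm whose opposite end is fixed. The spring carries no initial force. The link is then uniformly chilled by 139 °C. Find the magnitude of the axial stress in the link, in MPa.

If the spring were absent the link would shorten by αΔT L = 23.7×10⁻⁶ × 139 × 370 = 1.219 mm.
Let P be the tensile force in the spring. The link extends elastically by PL/(AE) and the spring stretches by P/k; together these equal δ_free.
P [ L/(AE) + 1/k ] = δ_free → P [ 370/(1725×72×10³) + 1/(29×10³) ] = 1.219.
P = 1.219 / 3.746×10⁻⁵ = 32540 N.
σ = P/A = 32540/1725 = 18.86 MPa.

σ ≈ 18.9 MPa (tensile)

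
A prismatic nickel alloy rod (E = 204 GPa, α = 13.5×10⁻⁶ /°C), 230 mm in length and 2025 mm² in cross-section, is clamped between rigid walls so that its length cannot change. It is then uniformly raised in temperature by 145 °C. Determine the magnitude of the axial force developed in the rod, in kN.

With zero net strain, σ = E·αΔT = 204 GPa × 13.5×10⁻⁶ × 145 = 399.3 MPa.
Then P = σA = 399.3 × 2025 mm² = 808.6 kN, compressive.

P ≈ 809 kN (compressive)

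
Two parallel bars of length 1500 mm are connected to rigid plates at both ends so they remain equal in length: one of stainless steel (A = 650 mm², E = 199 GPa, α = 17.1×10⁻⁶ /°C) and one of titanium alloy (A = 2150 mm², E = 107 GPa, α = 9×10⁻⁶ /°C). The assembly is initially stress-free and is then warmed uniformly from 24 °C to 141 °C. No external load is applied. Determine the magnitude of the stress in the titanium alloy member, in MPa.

σ ≈ 36.5 MPa (tensile)

Both members must finish at the same length. With the larger α, the stainless steel tends to over-expand; the plates restrain it, putting the stainless steel in compression and the titanium alloy in tension. With no external load the two internal forces are equal and opposite, magnitude P.
Compatibility of the two members (thermal + elastic change equal): (α₁ − α₂)ΔT = P·[1/(A₁E₁) + 1/(A₂E₂)].
|α₁ − α₂|·ΔT = 8.1×10⁻⁶ × 117 = 0.0009477.
1/(A₁E₁) + 1/(A₂E₂) = 1/(650×199×10³) + 1/(2150×107×10³) = 1.208×10⁻⁸ N⁻¹.
P = 0.0009477 / 1.208×10⁻⁸ = 78470 N = 78.47 kN.
σ_{titanium alloy} = P/A₂ = 78470/2150 = 36.5 MPa, tensile.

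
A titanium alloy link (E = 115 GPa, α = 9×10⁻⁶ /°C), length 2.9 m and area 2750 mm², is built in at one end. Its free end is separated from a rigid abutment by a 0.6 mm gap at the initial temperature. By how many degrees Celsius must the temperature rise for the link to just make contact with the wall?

ΔT ≈ 23 °C

The gap closes when αΔT L = 0.6 mm, since the link is still unstressed at that instant.
So ΔT = g/(αL) = 0.6/(9×10⁻⁶ × 2900) = 22.99 °C.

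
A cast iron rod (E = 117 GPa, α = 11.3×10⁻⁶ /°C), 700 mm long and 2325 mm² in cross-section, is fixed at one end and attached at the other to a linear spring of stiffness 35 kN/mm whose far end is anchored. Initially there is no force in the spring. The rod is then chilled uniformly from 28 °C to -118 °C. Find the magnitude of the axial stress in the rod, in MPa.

If the spring were absent the rod would shorten by αΔT L = 11.3×10⁻⁶ × 146 × 700 = 1.155 mm.
With a force P in the spring, the elastic change of the rod is PL/(AE) and that of the spring is P/k; compatibility requires their sum to equal δ_free.
So P = δ_free / [L/(AE) + 1/k] = 1.155 / [ 700/(2325×117×10³) + 1/(35×10³) ].
P = 1.155 / 3.114×10⁻⁵ = 37080 N.
σ = P/A = 37080/2325 = 15.95 MPa.

σ ≈ 15.9 MPa (tensile)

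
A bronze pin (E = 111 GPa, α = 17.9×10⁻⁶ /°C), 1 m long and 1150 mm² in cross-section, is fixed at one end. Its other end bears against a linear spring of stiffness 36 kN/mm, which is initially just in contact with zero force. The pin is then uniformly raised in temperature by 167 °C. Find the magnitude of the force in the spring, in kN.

If the spring were absent the pin would lengthen by αΔT L = 17.9×10⁻⁶ × 167 × 1000 = 2.989 mm.
Let P be the compressive force at the spring. The pin shortens elastically by PL/(AE) and the spring compresses by P/k; together these equal δ_free.
P [ L/(AE) + 1/k ] = δ_free → P [ 1000/(1150×111×10³) + 1/(36×10³) ] = 2.989.
P = 2.989 / 3.561×10⁻⁵ = 83940 N.

P ≈ 83.9 kN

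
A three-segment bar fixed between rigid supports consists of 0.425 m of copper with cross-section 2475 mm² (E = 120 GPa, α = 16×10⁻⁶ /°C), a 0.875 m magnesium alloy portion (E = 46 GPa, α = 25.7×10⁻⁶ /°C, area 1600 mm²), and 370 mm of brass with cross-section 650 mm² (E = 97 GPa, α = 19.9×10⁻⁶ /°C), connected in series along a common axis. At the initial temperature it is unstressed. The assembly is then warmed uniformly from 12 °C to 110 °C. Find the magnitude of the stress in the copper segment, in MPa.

σ ≈ 75.6 MPa (compressive)

With the walls removed the bar would change length by δ_free = Σ αᵢΔT Lᵢ = 16×10⁻⁶×98×425 + 25.7×10⁻⁶×98×875 + 19.9×10⁻⁶×98×370 = 3.592 mm.
The rigid supports impose zero overall length change; the single axial force P common to all segments must satisfy P Σ Lᵢ/(AᵢEᵢ) = δ_free.
Σ Lᵢ/(AᵢEᵢ) = 425/(2475×120×10³) + 875/(1600×46×10³) + 370/(650×97×10³) = 1.919×10⁻⁵ mm/N.
So P = 3.592 / 1.919×10⁻⁵ = 187.2 kN, compressive.
σ_{copper} = P / A = 187200 / 2475 = 75.63 MPa.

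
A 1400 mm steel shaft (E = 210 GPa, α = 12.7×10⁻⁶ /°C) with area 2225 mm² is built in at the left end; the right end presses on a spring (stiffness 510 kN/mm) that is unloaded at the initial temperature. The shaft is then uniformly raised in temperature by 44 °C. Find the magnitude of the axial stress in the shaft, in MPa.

Free thermal expansion: δ_free = αΔT L = 12.7×10⁻⁶ × 44 × 1400 = 0.7823 mm.
With a force P in the spring, the elastic change of the shaft is PL/(AE) and that of the spring is P/k; compatibility requires their sum to equal δ_free.
P [ L/(AE) + 1/k ] = δ_free → P [ 1400/(2225×210×10³) + 1/(510×10³) ] = 0.7823.
P = 0.7823 / 4.957×10⁻⁶ = 157800 N.
σ = P/A = 157800/2225 = 70.93 MPa.

σ ≈ 70.9 MPa (compressive)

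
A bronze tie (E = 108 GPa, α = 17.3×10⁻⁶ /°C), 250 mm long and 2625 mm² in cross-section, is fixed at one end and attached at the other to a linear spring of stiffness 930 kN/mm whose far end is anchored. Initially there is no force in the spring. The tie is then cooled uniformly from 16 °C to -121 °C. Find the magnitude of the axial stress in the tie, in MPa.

σ ≈ 115 MPa (tensile)

Free thermal contraction: δ_free = αΔT L = 17.3×10⁻⁶ × 137 × 250 = 0.5925 mm.
Let P be the tensile force in the spring. The tie extends elastically by PL/(AE) and the spring stretches by P/k; together these equal δ_free.
So P = δ_free / [L/(AE) + 1/k] = 0.5925 / [ 250/(2625×108×10³) + 1/(930×10³) ].
P = 0.5925 / 1.957×10⁻⁶ = 302800 N.
σ = P/A = 302800/2625 = 115.3 MPa.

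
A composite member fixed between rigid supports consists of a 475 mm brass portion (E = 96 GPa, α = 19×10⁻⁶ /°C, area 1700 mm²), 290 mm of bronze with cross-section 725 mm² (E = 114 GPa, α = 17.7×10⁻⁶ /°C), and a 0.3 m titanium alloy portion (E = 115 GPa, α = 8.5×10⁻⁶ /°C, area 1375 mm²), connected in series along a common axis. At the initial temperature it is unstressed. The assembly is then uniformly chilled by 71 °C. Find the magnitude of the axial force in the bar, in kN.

P ≈ 143 kN (tensile)

Free thermal contraction of the whole bar: Σ αᵢΔT Lᵢ = 19×10⁻⁶×71×475 + 17.7×10⁻⁶×71×290 + 8.5×10⁻⁶×71×300 = 1.186 mm.
Since the ends are fixed, an axial force P builds up, equal in every segment, with P · Σ Lᵢ/(AᵢEᵢ) = δ_free.
Σ Lᵢ/(AᵢEᵢ) = 475/(1700×96×10³) + 290/(725×114×10³) + 300/(1375×115×10³) = 8.317×10⁻⁶ mm/N.
Hence P = δ_free / Σ(L/AE) = 1.186/8.317×10⁻⁶ = 142.6 kN (tensile).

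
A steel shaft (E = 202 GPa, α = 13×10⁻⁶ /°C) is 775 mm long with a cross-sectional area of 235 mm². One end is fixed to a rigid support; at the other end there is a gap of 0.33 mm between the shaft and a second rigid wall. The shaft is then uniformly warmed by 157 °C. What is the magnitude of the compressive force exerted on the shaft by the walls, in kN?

P ≈ 76.7 kN

If the wall were absent the shaft would grow by αΔT L = 13×10⁻⁶ × 157 × 775 = 1.582 mm.
The gap closes (δ_free > 0.33 mm) and the wall then resists a further 1.582 − 0.33 = 1.252 mm of expansion.
That suppressed elongation corresponds to σ = E·Δ/L = 202×10³ × 1.252/775 = 326.3 MPa.
P = σA = 326.3 × 235 = 76.67 kN.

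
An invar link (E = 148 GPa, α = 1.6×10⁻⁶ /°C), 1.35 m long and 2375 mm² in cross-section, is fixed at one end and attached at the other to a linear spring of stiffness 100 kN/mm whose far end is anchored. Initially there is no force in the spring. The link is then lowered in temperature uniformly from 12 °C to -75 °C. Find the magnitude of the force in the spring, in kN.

P ≈ 13.6 kN

Free thermal contraction: δ_free = αΔT L = 1.6×10⁻⁶ × 87 × 1350 = 0.1879 mm.
Let P be the tensile force in the spring. The link extends elastically by PL/(AE) and the spring stretches by P/k; together these equal δ_free.
So P = δ_free / [L/(AE) + 1/k] = 0.1879 / [ 1350/(2375×148×10³) + 1/(100×10³) ].
P = 0.1879 / 1.384×10⁻⁵ = 13580 N.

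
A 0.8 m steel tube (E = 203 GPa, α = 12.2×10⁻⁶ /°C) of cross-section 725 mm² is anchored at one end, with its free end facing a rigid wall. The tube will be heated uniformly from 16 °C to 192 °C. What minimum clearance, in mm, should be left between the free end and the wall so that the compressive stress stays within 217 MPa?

Free expansion if unrestrained: δ_free = αΔT L = 12.2×10⁻⁶ × 176 × 800 = 1.718 mm.
At the allowable stress the elastic shortening the wall may impose is σL/E = 217 × 800 / (203×10³) = 0.8552 mm.
The gap must absorb the remainder: g_min = 1.718 − 0.8552 = 0.8626 mm.

g ≈ 0.863 mm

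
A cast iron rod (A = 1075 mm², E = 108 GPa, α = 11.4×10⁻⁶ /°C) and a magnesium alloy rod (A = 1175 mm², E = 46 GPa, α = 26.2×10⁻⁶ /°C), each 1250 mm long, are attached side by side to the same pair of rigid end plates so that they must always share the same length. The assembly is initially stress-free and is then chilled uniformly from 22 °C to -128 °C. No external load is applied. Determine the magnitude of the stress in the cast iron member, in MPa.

The magnesium alloy has the larger α, so on cooling it would change length more than the cast iron if both were free. The rigid plates force a common final length, so the magnesium alloy is put into tension and the cast iron into compression, with equal and opposite forces P (no external load).
Equating the net (thermal + elastic) strains gives |α₁ − α₂|·ΔT = P·[1/(A₁E₁) + 1/(A₂E₂)].
|α₁ − α₂|·ΔT = 14.8×10⁻⁶ × 150 = 0.00222.
1/(A₁E₁) + 1/(A₂E₂) = 1/(1075×108×10³) + 1/(1175×46×10³) = 2.711×10⁻⁸ N⁻¹.
P = 0.00222 / 2.711×10⁻⁸ = 81870 N = 81.87 kN.
σ_{cast iron} = P/A₁ = 81870/1075 = 76.16 MPa, compressive.

σ ≈ 76.2 MPa (compressive)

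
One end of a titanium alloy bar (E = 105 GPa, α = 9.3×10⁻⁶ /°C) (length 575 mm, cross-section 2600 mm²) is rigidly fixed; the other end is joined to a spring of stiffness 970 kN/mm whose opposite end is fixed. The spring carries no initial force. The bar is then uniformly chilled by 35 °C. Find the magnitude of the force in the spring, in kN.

P ≈ 59.7 kN

Free thermal contraction: δ_free = αΔT L = 9.3×10⁻⁶ × 35 × 575 = 0.1872 mm.
Let P be the tensile force in the spring. The bar extends elastically by PL/(AE) and the spring stretches by P/k; together these equal δ_free.
So P = δ_free / [L/(AE) + 1/k] = 0.1872 / [ 575/(2600×105×10³) + 1/(970×10³) ].
P = 0.1872 / 3.137×10⁻⁶ = 59660 N.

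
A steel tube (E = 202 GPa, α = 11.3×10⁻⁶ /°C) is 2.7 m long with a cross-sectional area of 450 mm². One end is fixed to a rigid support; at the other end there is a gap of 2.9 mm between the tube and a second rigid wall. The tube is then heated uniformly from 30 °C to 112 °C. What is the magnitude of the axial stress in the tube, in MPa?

If the wall were absent the tube would grow by αΔT L = 11.3×10⁻⁶ × 82 × 2700 = 2.502 mm.
This is smaller than the 2.9 mm clearance, so the tube expands freely without reaching the stop — the stress is zero.

σ ≈ 0 MPa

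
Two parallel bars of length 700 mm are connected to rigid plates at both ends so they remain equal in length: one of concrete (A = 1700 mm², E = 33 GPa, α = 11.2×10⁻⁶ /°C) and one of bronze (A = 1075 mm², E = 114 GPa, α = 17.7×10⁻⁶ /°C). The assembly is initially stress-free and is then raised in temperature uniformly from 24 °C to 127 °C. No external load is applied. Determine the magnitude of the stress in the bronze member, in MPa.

σ ≈ 24 MPa (compressive)

The bronze has the larger α, so on heating it would change length more than the concrete if both were free. The rigid plates force a common final length, so the bronze is put into compression and the concrete into tension, with equal and opposite forces P (no external load).
Equating the net (thermal + elastic) strains gives |α₁ − α₂|·ΔT = P·[1/(A₁E₁) + 1/(A₂E₂)].
|α₁ − α₂|·ΔT = 6.5×10⁻⁶ × 103 = 0.0006695.
1/(A₁E₁) + 1/(A₂E₂) = 1/(1700×33×10³) + 1/(1075×114×10³) = 2.599×10⁻⁸ N⁻¹.
P = 0.0006695 / 2.599×10⁻⁸ = 25760 N = 25.76 kN.
σ_{bronze} = P/A₂ = 25760/1075 = 23.97 MPa, compressive.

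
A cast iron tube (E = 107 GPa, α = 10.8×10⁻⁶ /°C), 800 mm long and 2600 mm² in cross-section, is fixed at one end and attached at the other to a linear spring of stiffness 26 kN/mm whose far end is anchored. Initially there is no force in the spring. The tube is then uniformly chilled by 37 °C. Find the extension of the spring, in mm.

δ ≈ 0.297 mm

If the spring were absent the tube would shorten by αΔT L = 10.8×10⁻⁶ × 37 × 800 = 0.3197 mm.
Let P be the tensile force in the spring. The tube extends elastically by PL/(AE) and the spring stretches by P/k; together these equal δ_free.
So P = δ_free / [L/(AE) + 1/k] = 0.3197 / [ 800/(2600×107×10³) + 1/(26×10³) ].
P = 0.3197 / 4.134×10⁻⁵ = 7733 N.
Spring extension = P/k = 7733/(26×10³) = 0.2974 mm.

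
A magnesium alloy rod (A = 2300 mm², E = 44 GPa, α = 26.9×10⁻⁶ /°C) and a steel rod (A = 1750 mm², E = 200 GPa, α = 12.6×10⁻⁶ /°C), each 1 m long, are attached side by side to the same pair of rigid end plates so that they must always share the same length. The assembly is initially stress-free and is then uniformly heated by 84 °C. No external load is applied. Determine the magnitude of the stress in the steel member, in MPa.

Both members must finish at the same length. With the larger α, the magnesium alloy tends to over-expand; the plates restrain it, putting the magnesium alloy in compression and the steel in tension. With no external load the two internal forces are equal and opposite, magnitude P.
Setting the final lengths equal and cancelling L: (α₁ − α₂)ΔT = P/(A₁E₁) + P/(A₂E₂).
|α₁ − α₂|·ΔT = 14.3×10⁻⁶ × 84 = 0.001201.
1/(A₁E₁) + 1/(A₂E₂) = 1/(2300×44×10³) + 1/(1750×200×10³) = 1.274×10⁻⁸ N⁻¹.
P = 0.001201 / 1.274×10⁻⁸ = 94300 N = 94.3 kN.
σ_{steel} = P/A₂ = 94300/1750 = 53.88 MPa, tensile.

σ ≈ 53.9 MPa (tensile)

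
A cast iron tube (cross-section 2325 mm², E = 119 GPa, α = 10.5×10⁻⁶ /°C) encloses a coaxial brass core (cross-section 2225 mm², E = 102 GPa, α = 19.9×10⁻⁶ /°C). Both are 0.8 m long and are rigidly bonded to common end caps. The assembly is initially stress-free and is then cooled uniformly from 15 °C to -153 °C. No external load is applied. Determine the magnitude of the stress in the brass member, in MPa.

σ ≈ 88.5 MPa (tensile)

The brass has the larger α, so on cooling it would change length more than the cast iron if both were free. The rigid plates force a common final length, so the brass is put into tension and the cast iron into compression, with equal and opposite forces P (no external load).
Compatibility of the two members (thermal + elastic change equal): (α₁ − α₂)ΔT = P·[1/(A₁E₁) + 1/(A₂E₂)].
|α₁ − α₂|·ΔT = 9.4×10⁻⁶ × 168 = 0.001579.
1/(A₁E₁) + 1/(A₂E₂) = 1/(2325×119×10³) + 1/(2225×102×10³) = 8.021×10⁻⁹ N⁻¹.
P = 0.001579 / 8.021×10⁻⁹ = 196900 N = 196.9 kN.
σ_{brass} = P/A₂ = 196900/2225 = 88.49 MPa, tensile.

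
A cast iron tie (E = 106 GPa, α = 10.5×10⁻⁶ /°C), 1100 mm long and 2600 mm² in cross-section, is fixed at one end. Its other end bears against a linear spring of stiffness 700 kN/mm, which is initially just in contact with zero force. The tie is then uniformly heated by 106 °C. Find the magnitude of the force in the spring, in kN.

Free thermal expansion: δ_free = αΔT L = 10.5×10⁻⁶ × 106 × 1100 = 1.224 mm.
With a force P in the spring, the elastic change of the tie is PL/(AE) and that of the spring is P/k; compatibility requires their sum to equal δ_free.
So P = δ_free / [L/(AE) + 1/k] = 1.224 / [ 1100/(2600×106×10³) + 1/(700×10³) ].
P = 1.224 / 5.42×10⁻⁶ = 225900 N.

P ≈ 226 kN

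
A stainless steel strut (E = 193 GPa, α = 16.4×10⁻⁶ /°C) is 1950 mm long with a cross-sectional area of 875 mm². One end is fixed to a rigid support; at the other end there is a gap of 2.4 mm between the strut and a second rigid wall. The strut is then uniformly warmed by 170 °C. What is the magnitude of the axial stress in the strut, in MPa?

If the wall were absent the strut would grow by αΔT L = 16.4×10⁻⁶ × 170 × 1950 = 5.437 mm.
After closing the 2.4 mm clearance, 5.437 − 2.4 = 3.037 mm of expansion remains to be suppressed by the wall.
That suppressed elongation corresponds to σ = E·Δ/L = 193×10³ × 3.037/1950 = 300.5 MPa.

σ ≈ 301 MPa (compressive)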